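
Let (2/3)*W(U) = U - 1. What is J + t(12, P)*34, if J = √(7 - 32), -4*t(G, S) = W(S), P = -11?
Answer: 153 + 5*I ≈ 153.0 + 5.0*I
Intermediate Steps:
W(U) = -3/2 + 3*U/2 (W(U) = 3*(U - 1)/2 = 3*(-1 + U)/2 = -3/2 + 3*U/2)
t(G, S) = 3/8 - 3*S/8 (t(G, S) = -(-3/2 + 3*S/2)/4 = 3/8 - 3*S/8)
J = 5*I (J = √(-25) = 5*I ≈ 5.0*I)
J + t(12, P)*34 = 5*I + (3/8 - 3/8*(-11))*34 = 5*I + (3/8 + 33/8)*34 = 5*I + (9/2)*34 = 5*I + 153 = 153 + 5*I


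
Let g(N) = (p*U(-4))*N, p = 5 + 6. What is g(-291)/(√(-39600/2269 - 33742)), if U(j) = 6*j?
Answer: -38412*I*√173805849262/38300099 ≈ -418.12*I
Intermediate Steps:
p = 11
g(N) = -264*N (g(N) = (11*(6*(-4)))*N = (11*(-24))*N = -264*N)
g(-291)/(√(-39600/2269 - 33742)) = (-264*(-291))/(√(-39600/2269 - 33742)) = 76824/(√(-39600*1/2269 - 33742)) = 76824/(√(-39600/2269 - 33742)) = 76824/(√(-76600198/2269)) = 76824/((I*√173805849262/2269)) = 76824*(-I*√173805849262/76600198) = -38412*I*√173805849262/38300099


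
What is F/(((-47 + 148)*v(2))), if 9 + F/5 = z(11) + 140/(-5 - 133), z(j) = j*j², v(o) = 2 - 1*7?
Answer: -91148/6969 ≈ -13.079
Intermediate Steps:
v(o) = -5 (v(o) = 2 - 7 = -5)
z(j) = j³
F = 455740/69 (F = -45 + 5*(11³ + 140/(-5 - 133)) = -45 + 5*(1331 + 140/(-138)) = -45 + 5*(1331 - 1/138*140) = -45 + 5*(1331 - 70/69) = -45 + 5*(91769/69) = -45 + 458845/69 = 455740/69 ≈ 6604.9)
F/(((-47 + 148)*v(2))) = 455740/(69*(((-47 + 148)*(-5)))) = 455740/(69*((101*(-5)))) = (455740/69)/(-505) = (455740/69)*(-1/505) = -91148/6969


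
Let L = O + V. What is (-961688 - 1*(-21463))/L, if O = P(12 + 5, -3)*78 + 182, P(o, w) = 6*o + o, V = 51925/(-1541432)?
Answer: -1449292902200/14588060523 ≈ -99.348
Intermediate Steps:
V = -51925/1541432 (V = 51925*(-1/1541432) = -51925/1541432 ≈ -0.033686)
P(o, w) = 7*o
O = 9464 (O = (7*(12 + 5))*78 + 182 = (7*17)*78 + 182 = 119*78 + 182 = 9282 + 182 = 9464)
L = 14588060523/1541432 (L = 9464 - 51925/1541432 = 14588060523/1541432 ≈ 9464.0)
(-961688 - 1*(-21463))/L = (-961688 - 1*(-21463))/(14588060523/1541432) = (-961688 + 21463)*(1541432/14588060523) = -940225*1541432/14588060523 = -1449292902200/14588060523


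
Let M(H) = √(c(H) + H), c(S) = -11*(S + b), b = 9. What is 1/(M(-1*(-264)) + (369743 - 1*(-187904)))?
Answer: 557647/310970179348 - I*√2739/310970179348 ≈ 1.7932e-6 - 1.683e-10*I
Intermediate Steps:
c(S) = -99 - 11*S (c(S) = -11*(S + 9) = -11*(9 + S) = -99 - 11*S)
M(H) = √(-99 - 10*H) (M(H) = √((-99 - 11*H) + H) = √(-99 - 10*H))
1/(M(-1*(-264)) + (369743 - 1*(-187904))) = 1/(√(-99 - (-10)*(-264)) + (369743 - 1*(-187904))) = 1/(√(-99 - 10*264) + (369743 + 187904)) = 1/(√(-99 - 2640) + 557647) = 1/(√(-2739) + 557647) = 1/(I*√2739 + 557647) = 1/(557647 + I*√2739)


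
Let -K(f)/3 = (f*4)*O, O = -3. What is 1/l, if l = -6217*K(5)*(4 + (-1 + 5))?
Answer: -1/8952480 ≈ -1.1170e-7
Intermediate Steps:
K(f) = 36*f (K(f) = -3*f*4*(-3) = -3*4*f*(-3) = -(-36)*f = 36*f)
l = -8952480 (l = -6217*36*5*(4 + (-1 + 5)) = -1119060*(4 + 4) = -1119060*8 = -6217*1440 = -8952480)
1/l = 1/(-8952480) = -1/8952480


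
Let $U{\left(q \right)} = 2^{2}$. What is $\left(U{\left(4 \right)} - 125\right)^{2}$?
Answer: $14641$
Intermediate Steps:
$U{\left(q \right)} = 4$
$\left(U{\left(4 \right)} - 125\right)^{2} = \left(4 - 125\right)^{2} = \left(-121\right)^{2} = 14641$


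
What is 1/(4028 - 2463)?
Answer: 1/1565 ≈ 0.00063898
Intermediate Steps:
1/(4028 - 2463) = 1/1565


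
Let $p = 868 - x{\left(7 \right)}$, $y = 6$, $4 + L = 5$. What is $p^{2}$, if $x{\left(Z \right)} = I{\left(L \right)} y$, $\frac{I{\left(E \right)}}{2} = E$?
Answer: $732736$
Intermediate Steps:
$L = 1$ ($L = -4 + 5 = 1$)
$I{\left(E \right)} = 2 E$
$x{\left(Z \right)} = 12$ ($x{\left(Z \right)} = 2 \cdot 1 \cdot 6 = 2 \cdot 6 = 12$)
$p = 856$ ($p = 868 - 12 = 856$)
$p^{2} = 856^{2} = 732736$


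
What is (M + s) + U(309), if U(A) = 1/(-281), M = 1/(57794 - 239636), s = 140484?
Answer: 7178395337245/51097602 ≈ 1.4048e+5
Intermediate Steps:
M = -1/181842 (M = 1/(-181842) = -1/181842 ≈ -5.4993e-6)
U(A) = -1/281
(M + s) + U(309) = (-1/181842 + 140484) - 1/281 = 25545891527/181842 - 1/281 = 7178395337245/51097602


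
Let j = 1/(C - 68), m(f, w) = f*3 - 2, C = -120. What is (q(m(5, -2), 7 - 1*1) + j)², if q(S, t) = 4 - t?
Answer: 142129/35344 ≈ 4.0213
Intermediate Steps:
m(f, w) = -2 + 3*f (m(f, w) = 3*f - 2 = -2 + 3*f)
j = -1/188 (j = 1/(-120 - 68) = 1/(-188) = -1/188 ≈ -0.0053191)
(q(m(5, -2), 7 - 1*1) + j)² = ((4 - (7 - 1*1)) - 1/188)² = ((4 - (7 - 1)) - 1/188)² = ((4 - 1*6) - 1/188)² = ((4 - 6) - 1/188)² = (-2 - 1/188)² = (-377/188)² = 142129/35344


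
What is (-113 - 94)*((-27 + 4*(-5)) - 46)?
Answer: 19251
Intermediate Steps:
(-113 - 94)*((-27 + 4*(-5)) - 46) = -207*((-27 - 20) - 46) = -207*(-47 - 46) = -207*(-93) = 19251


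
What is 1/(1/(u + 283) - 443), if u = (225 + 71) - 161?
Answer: -418/185173 ≈ -0.0022573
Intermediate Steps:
u = 135 (u = 296 - 161 = 135)
1/(1/(u + 283) - 443) = 1/(1/(135 + 283) - 443) = 1/(1/418 - 443) = 1/(-185173/418) = -418/185173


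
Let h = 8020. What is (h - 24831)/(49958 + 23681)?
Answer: -16811/73639 ≈ -0.22829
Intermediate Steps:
(h - 24831)/(49958 + 23681) = (8020 - 24831)/(49958 + 23681) = -16811/73639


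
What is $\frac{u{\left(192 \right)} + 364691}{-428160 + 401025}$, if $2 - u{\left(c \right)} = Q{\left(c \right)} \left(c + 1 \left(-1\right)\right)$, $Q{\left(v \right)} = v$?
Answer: $- \frac{328021}{27135} \approx -12.088$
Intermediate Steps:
$u{\left(c \right)} = 2 - c \left(-1 + c\right)$ ($u{\left(c \right)} = 2 - c \left(c + 1 \left(-1\right)\right) = 2 - c \left(c - 1\right) = 2 - c \left(-1 + c\right)$)
$\frac{u{\left(192 \right)} + 364691}{-428160 + 401025} = \frac{\left(2 + 192 - 192^{2}\right) + 364691}{-428160 + 401025} = \frac{\left(2 + 192 - 36864\right) + 364691}{-27135} = \left(\left(2 + 192 - 36864\right) + 364691\right) \left(- \frac{1}{27135}\right) = \left(-36670 + 364691\right) \left(- \frac{1}{27135}\right) = 328021 \left(- \frac{1}{27135}\right) = - \frac{328021}{27135}$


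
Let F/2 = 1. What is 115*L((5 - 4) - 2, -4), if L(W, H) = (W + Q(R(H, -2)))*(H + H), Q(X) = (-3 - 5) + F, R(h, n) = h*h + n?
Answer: 6440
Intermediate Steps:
F = 2 (F = 2*1 = 2)
R(h, n) = n + h² (R(h, n) = h² + n = n + h²)
Q(X) = -6 (Q(X) = (-3 - 5) + 2 = -8 + 2 = -6)
L(W, H) = 2*H*(-6 + W) (L(W, H) = (W - 6)*(H + H) = (-6 + W)*(2*H) = 2*H*(-6 + W))
115*L((5 - 4) - 2, -4) = 115*(2*(-4)*(-6 + ((5 - 4) - 2))) = 115*(2*(-4)*(-6 + (1 - 2))) = 115*(2*(-4)*(-6 - 1)) = 115*(2*(-4)*(-7)) = 115*56 = 6440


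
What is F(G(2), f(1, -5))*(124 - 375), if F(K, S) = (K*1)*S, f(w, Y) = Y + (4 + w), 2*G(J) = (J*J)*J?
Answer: 0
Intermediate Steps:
G(J) = J³/2 (G(J) = ((J*J)*J)/2 = (J²*J)/2 = J³/2)
f(w, Y) = 4 + Y + w
F(K, S) = K*S
F(G(2), f(1, -5))*(124 - 375) = (((½)*2³)*(4 - 5 + 1))*(124 - 375) = (((½)*8)*0)*(-251) = (4*0)*(-251) = 0*(-251) = 0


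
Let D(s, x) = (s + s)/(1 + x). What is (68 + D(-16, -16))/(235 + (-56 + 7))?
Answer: 526/1395 ≈ 0.37706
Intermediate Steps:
D(s, x) = 2*s/(1 + x) (D(s, x) = (2*s)/(1 + x) = 2*s/(1 + x))
(68 + D(-16, -16))/(235 + (-56 + 7)) = (68 + 2*(-16)/(1 - 16))/(235 + (-56 + 7)) = (68 + 2*(-16)/(-15))/(235 - 49) = (68 + 2*(-16)*(-1/15))/186 = (68 + 32/15)*(1/186) = (1052/15)*(1/186) = 526/1395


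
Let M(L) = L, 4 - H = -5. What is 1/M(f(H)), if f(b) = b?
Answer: 1/9 ≈ 0.11111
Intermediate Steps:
H = 9 (H = 4 - 1*(-5) = 4 + 5 = 9)
1/M(f(H)) = 1/9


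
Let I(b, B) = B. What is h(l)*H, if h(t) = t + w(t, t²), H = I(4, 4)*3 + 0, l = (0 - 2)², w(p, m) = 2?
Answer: 72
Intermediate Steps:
l = 4 (l = (-2)² = 4)
H = 12 (H = 4*3 + 0 = 12 + 0 = 12)
h(t) = 2 + t (h(t) = t + 2 = 2 + t)
h(l)*H = (2 + 4)*12 = 6*12 = 72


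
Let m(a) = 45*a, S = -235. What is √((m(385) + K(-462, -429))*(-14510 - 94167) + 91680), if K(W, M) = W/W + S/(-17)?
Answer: I*√544576664973/17 ≈ 43409.0*I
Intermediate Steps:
K(W, M) = 252/17 (K(W, M) = W/W - 235/(-17) = 1 - 235*(-1/17) = 1 + 235/17 = 252/17)
√((m(385) + K(-462, -429))*(-14510 - 94167) + 91680) = √((45*385 + 252/17)*(-14510 - 94167) + 91680) = √((17325 + 252/17)*(-108677) + 91680) = √((294777/17)*(-108677) + 91680) = √(-32035480029/17 + 91680) = √(-32033921469/17) = I*√544576664973/17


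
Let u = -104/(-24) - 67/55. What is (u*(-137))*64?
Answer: -4506752/165 ≈ -27314.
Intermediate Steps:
u = 514/165 (u = -104*(-1/24) - 67*1/55 = 13/3 - 67/55 = 514/165 ≈ 3.1152)
(u*(-137))*64 = ((514/165)*(-137))*64 = -70418/165*64 = -4506752/165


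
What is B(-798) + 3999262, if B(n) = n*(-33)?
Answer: 4025596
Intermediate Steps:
B(n) = -33*n
B(-798) + 3999262 = -33*(-798) + 3999262 = 26334 + 3999262 = 4025596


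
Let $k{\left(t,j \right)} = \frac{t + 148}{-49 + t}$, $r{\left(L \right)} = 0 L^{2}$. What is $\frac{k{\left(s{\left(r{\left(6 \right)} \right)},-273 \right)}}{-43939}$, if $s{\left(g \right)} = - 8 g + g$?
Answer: $\frac{148}{2153011} \approx 6.8741 \cdot 10^{-5}$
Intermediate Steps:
$r{\left(L \right)} = 0$
$s{\left(g \right)} = - 7 g$
$k{\left(t,j \right)} = \frac{148 + t}{-49 + t}$
$\frac{k{\left(s{\left(r{\left(6 \right)} \right)},-273 \right)}}{-43939} = \frac{\frac{1}{-49 - 0} \left(148 - 0\right)}{-43939} = \frac{148 + 0}{-49 + 0} \left(- \frac{1}{43939}\right) = \frac{1}{-49} \cdot 148 \left(- \frac{1}{43939}\right) = \left(- \frac{1}{49}\right) 148 \left(- \frac{1}{43939}\right) = \left(- \frac{148}{49}\right) \left(- \frac{1}{43939}\right) = \frac{148}{2153011}$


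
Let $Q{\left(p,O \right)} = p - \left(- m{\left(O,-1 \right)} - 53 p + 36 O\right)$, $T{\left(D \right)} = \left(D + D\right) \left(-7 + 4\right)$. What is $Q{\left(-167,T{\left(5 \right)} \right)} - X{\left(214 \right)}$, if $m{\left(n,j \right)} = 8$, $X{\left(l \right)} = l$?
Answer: $-8144$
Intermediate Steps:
$T{\left(D \right)} = - 6 D$ ($T{\left(D \right)} = 2 D \left(-3\right) = - 6 D$)
$Q{\left(p,O \right)} = 8 - 36 O + 54 p$ ($Q{\left(p,O \right)} = p - \left(-8 - 53 p + 36 O\right) = p + \left(8 - 36 O + 53 p\right) = 8 - 36 O + 54 p$)
$Q{\left(-167,T{\left(5 \right)} \right)} - X{\left(214 \right)} = \left(8 - 36 \left(\left(-6\right) 5\right) + 54 \left(-167\right)\right) - 214 = \left(8 - -1080 - 9018\right) - 214 = \left(8 + 1080 - 9018\right) - 214 = -7930 - 214 = -8144$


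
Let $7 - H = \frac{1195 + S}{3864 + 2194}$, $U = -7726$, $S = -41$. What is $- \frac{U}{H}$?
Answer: $\frac{11701027}{10313} \approx 1134.6$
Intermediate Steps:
$H = \frac{20626}{3029}$ ($H = 7 - \frac{1195 - 41}{3864 + 2194} = 7 - \frac{1154}{6058} = 7 - 1154 \cdot \frac{1}{6058} = 7 - \frac{577}{3029} = \frac{20626}{3029} \approx 6.8095$)
$- \frac{U}{H} = - \frac{-7726}{\frac{20626}{3029}} = - \frac{\left(-7726\right) 3029}{20626} = \left(-1\right) \left(- \frac{11701027}{10313}\right) = \frac{11701027}{10313}$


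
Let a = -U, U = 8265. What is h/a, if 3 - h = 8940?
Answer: 2979/2755 ≈ 1.0813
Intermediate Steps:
h = -8937 (h = 3 - 1*8940 = 3 - 8940 = -8937)
a = -8265 (a = -1*8265 = -8265)
h/a = -8937/(-8265) = -8937*(-1/8265) = 2979/2755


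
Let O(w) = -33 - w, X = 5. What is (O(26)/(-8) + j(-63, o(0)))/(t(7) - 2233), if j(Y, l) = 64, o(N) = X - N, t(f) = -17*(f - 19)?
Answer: -571/16232 ≈ -0.035177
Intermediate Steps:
t(f) = 323 - 17*f (t(f) = -17*(-19 + f) = 323 - 17*f)
o(N) = 5 - N
(O(26)/(-8) + j(-63, o(0)))/(t(7) - 2233) = ((-33 - 1*26)/(-8) + 64)/((323 - 17*7) - 2233) = ((-33 - 26)*(-⅛) + 64)/((323 - 119) - 2233) = (-59*(-⅛) + 64)/(204 - 2233) = (59/8 + 64)/(-2029) = (571/8)*(-1/2029) = -571/16232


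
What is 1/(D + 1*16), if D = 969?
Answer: 1/985 ≈ 0.0010152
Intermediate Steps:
1/(D + 1*16) = 1/(969 + 1*16) = 1/(969 + 16) = 1/985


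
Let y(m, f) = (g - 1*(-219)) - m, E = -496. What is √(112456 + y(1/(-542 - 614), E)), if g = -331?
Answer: √129869665/34 ≈ 335.18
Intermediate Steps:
y(m, f) = -112 - m (y(m, f) = (-331 - 1*(-219)) - m = (-331 + 219) - m = -112 - m)
√(112456 + y(1/(-542 - 614), E)) = √(112456 + (-112 - 1/(-542 - 614))) = √(112456 + (-112 - 1/(-1156))) = √(112456 + (-112 - 1*(-1/1156))) = √(112456 + (-112 + 1/1156)) = √(112456 - 129471/1156) = √(129869665/1156) = √129869665/34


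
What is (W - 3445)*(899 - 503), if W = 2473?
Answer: -384912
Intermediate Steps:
(W - 3445)*(899 - 503) = (2473 - 3445)*(899 - 503) = -972*396 = -384912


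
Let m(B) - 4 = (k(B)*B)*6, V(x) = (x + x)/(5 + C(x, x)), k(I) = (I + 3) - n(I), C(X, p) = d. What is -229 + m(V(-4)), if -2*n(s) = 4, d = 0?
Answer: -6441/25 ≈ -257.64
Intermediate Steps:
C(X, p) = 0
n(s) = -2 (n(s) = -½*4 = -2)
k(I) = 5 + I (k(I) = (I + 3) - 1*(-2) = (3 + I) + 2 = 5 + I)
V(x) = 2*x/5 (V(x) = (x + x)/(5 + 0) = (2*x)/5 = (2*x)*(⅕) = 2*x/5)
m(B) = 4 + 6*B*(5 + B) (m(B) = 4 + ((5 + B)*B)*6 = 4 + (B*(5 + B))*6 = 4 + 6*B*(5 + B))
-229 + m(V(-4)) = -229 + (4 + 6*((⅖)*(-4))*(5 + (⅖)*(-4))) = -229 + (4 + 6*(-8/5)*(5 - 8/5)) = -229 + (4 + 6*(-8/5)*(17/5)) = -229 + (4 - 816/25) = -229 - 716/25 = -6441/25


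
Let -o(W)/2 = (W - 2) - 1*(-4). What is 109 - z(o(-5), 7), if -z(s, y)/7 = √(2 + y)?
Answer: 130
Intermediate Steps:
o(W) = -4 - 2*W (o(W) = -2*((W - 2) - 1*(-4)) = -2*((-2 + W) + 4) = -2*(2 + W) = -4 - 2*W)
z(s, y) = -7*√(2 + y)
109 - z(o(-5), 7) = 109 - (-7)*√(2 + 7) = 109 - (-7)*√9 = 109 - (-7)*3 = 109 - 1*(-21) = 109 + 21 = 130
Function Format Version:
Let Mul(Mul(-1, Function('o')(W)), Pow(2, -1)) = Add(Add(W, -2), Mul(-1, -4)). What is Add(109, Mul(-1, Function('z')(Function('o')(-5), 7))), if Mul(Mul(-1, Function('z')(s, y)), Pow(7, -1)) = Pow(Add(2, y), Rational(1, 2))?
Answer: 130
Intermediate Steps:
Function('o')(W) = Add(-4, Mul(-2, W)) (Function('o')(W) = Mul(-2, Add(Add(W, -2), Mul(-1, -4))) = Mul(-2, Add(Add(-2, W), 4)) = Mul(-2, Add(2, W)) = Add(-4, Mul(-2, W)))
Function('z')(s, y) = Mul(-7, Pow(Add(2, y), Rational(1, 2)))
Add(109, Mul(-1, Function('z')(Function('o')(-5), 7))) = Add(109, Mul(-1, Mul(-7, Pow(Add(2, 7), Rational(1, 2))))) = Add(109, Mul(-1, Mul(-7, Pow(9, Rational(1, 2))))) = Add(109, Mul(-1, Mul(-7, 3))) = Add(109, Mul(-1, -21)) = Add(109, 21) = 130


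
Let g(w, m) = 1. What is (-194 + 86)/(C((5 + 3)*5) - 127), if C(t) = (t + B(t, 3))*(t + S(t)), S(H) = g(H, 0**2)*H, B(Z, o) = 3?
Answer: -108/3313 ≈ -0.032599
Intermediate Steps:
S(H) = H (S(H) = 1*H = H)
C(t) = 2*t*(3 + t) (C(t) = (t + 3)*(t + t) = (3 + t)*(2*t) = 2*t*(3 + t))
(-194 + 86)/(C((5 + 3)*5) - 127) = (-194 + 86)/(2*((5 + 3)*5)*(3 + (5 + 3)*5) - 127) = -108/(2*(8*5)*(3 + 8*5) - 127) = -108/(2*40*(3 + 40) - 127) = -108/(2*40*43 - 127) = -108/(3440 - 127) = -108/3313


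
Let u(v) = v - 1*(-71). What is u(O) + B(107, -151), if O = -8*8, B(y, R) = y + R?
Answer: -37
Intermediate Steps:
B(y, R) = R + y
O = -64
u(v) = 71 + v (u(v) = v + 71 = 71 + v)
u(O) + B(107, -151) = (71 - 64) + (-151 + 107) = 7 - 44 = -37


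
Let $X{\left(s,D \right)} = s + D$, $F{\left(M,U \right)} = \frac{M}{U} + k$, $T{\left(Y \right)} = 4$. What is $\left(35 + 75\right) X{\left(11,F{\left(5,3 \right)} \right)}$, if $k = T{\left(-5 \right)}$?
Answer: $\frac{5500}{3} \approx 1833.3$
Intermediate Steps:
$k = 4$
$F{\left(M,U \right)} = 4 + \frac{M}{U}$ ($F{\left(M,U \right)} = \frac{M}{U} + 4 = 4 + \frac{M}{U}$)
$X{\left(s,D \right)} = D + s$
$\left(35 + 75\right) X{\left(11,F{\left(5,3 \right)} \right)} = \left(35 + 75\right) \left(\left(4 + \frac{5}{3}\right) + 11\right) = 110 \left(\left(4 + 5 \cdot \frac{1}{3}\right) + 11\right) = 110 \left(\left(4 + \frac{5}{3}\right) + 11\right) = 110 \left(\frac{17}{3} + 11\right) = 110 \cdot \frac{50}{3} = \frac{5500}{3}$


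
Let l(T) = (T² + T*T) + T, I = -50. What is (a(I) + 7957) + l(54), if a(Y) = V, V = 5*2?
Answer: 13853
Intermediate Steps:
V = 10
a(Y) = 10
l(T) = T + 2*T² (l(T) = (T² + T²) + T = 2*T² + T = T + 2*T²)
(a(I) + 7957) + l(54) = (10 + 7957) + 54*(1 + 2*54) = 7967 + 54*(1 + 108) = 7967 + 54*109 = 7967 + 5886 = 13853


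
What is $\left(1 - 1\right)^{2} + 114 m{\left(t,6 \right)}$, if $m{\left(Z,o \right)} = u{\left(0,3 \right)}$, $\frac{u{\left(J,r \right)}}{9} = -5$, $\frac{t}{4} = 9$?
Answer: $-5130$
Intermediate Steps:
$t = 36$ ($t = 4 \cdot 9 = 36$)
$u{\left(J,r \right)} = -45$ ($u{\left(J,r \right)} = 9 \left(-5\right) = -45$)
$m{\left(Z,o \right)} = -45$
$\left(1 - 1\right)^{2} + 114 m{\left(t,6 \right)} = \left(1 - 1\right)^{2} + 114 \left(-45\right) = 0^{2} - 5130 = 0 - 5130 = -5130$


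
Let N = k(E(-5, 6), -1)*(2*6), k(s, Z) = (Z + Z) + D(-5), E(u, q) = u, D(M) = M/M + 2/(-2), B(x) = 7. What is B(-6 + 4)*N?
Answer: -168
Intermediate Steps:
D(M) = 0 (D(M) = 1 + 2*(-1/2) = 1 - 1 = 0)
k(s, Z) = 2*Z (k(s, Z) = (Z + Z) + 0 = 2*Z + 0 = 2*Z)
N = -24 (N = (2*(-1))*(2*6) = -2*12 = -24)
B(-6 + 4)*N = 7*(-24) = -168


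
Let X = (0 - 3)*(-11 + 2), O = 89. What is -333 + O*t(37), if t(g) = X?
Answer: 2070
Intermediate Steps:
X = 27 (X = -3*(-9) = 27)
t(g) = 27
-333 + O*t(37) = -333 + 89*27 = -333 + 2403 = 2070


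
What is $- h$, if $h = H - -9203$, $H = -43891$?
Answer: $34688$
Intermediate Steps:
$h = -34688$ ($h = -43891 - -9203 = -43891 + 9203 = -34688$)
$- h = \left(-1\right) \left(-34688\right) = 34688$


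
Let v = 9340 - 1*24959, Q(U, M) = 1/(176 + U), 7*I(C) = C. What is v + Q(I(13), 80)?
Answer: -19445648/1245 ≈ -15619.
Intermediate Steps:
I(C) = C/7
v = -15619 (v = 9340 - 24959 = -15619)
v + Q(I(13), 80) = -15619 + 1/(176 + (1/7)*13) = -15619 + 1/(176 + 13/7) = -15619 + 1/(1245/7) = -15619 + 7/1245 = -19445648/1245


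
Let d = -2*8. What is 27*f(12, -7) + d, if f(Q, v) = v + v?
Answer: -394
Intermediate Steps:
f(Q, v) = 2*v
d = -16
27*f(12, -7) + d = 27*(2*(-7)) - 16 = 27*(-14) - 16 = -378 - 16 = -394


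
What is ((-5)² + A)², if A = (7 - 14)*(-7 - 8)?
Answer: 16900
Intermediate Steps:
A = 105 (A = -7*(-15) = 105)
((-5)² + A)² = ((-5)² + 105)² = (25 + 105)² = 130² = 16900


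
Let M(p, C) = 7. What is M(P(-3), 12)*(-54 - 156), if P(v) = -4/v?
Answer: -1470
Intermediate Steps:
M(P(-3), 12)*(-54 - 156) = 7*(-54 - 156) = 7*(-210) = -1470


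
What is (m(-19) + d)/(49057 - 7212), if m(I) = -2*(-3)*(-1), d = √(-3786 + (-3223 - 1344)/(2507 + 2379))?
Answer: -6/41845 + I*√90405477218/204454670 ≈ -0.00014339 + 0.0014706*I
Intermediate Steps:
d = I*√90405477218/4886 (d = √(-3786 - 4567/4886) = √(-18502963/4886) = I*√90405477218/4886 ≈ 61.538*I)
m(I) = -6 (m(I) = 6*(-1) = -6)
(m(-19) + d)/(49057 - 7212) = (-6 + I*√90405477218/4886)/(49057 - 7212) = (-6 + I*√90405477218/4886)/41845 = (-6 + I*√90405477218/4886)*(1/41845) = -6/41845 + I*√90405477218/204454670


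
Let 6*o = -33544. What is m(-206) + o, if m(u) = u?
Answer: -17390/3 ≈ -5796.7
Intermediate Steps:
o = -16772/3 (o = (⅙)*(-33544) = -16772/3 ≈ -5590.7)
m(-206) + o = -206 - 16772/3 = -17390/3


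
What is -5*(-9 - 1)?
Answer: 50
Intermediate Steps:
-5*(-9 - 1) = -5*(-10) = 50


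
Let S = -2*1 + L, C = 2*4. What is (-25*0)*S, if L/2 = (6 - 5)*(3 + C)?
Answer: 0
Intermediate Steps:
C = 8
L = 22 (L = 2*((6 - 5)*(3 + 8)) = 2*(1*11) = 2*11 = 22)
S = 20 (S = -2*1 + 22 = -2 + 22 = 20)
(-25*0)*S = -25*0*20 = 0*20 = 0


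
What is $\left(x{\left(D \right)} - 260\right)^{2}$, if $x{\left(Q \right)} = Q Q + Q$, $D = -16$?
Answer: $400$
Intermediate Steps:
$x{\left(Q \right)} = Q + Q^{2}$ ($x{\left(Q \right)} = Q^{2} + Q = Q + Q^{2}$)
$\left(x{\left(D \right)} - 260\right)^{2} = \left(- 16 \left(1 - 16\right) - 260\right)^{2} = \left(\left(-16\right) \left(-15\right) - 260\right)^{2} = \left(240 - 260\right)^{2} = \left(-20\right)^{2} = 400$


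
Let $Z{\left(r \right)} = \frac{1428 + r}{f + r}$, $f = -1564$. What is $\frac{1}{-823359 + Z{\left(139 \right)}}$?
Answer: $- \frac{1425}{1173288142} \approx -1.2145 \cdot 10^{-6}$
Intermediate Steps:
$Z{\left(r \right)} = \frac{1428 + r}{-1564 + r}$
$\frac{1}{-823359 + Z{\left(139 \right)}} = \frac{1}{-823359 + \frac{1428 + 139}{-1564 + 139}} = \frac{1}{-823359 + \frac{1}{-1425} \cdot 1567} = \frac{1}{-823359 - \frac{1567}{1425}} = \frac{1}{- \frac{1173288142}{1425}} = - \frac{1425}{1173288142}$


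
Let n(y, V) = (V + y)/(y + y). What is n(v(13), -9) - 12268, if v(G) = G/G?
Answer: -12272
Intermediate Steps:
v(G) = 1
n(y, V) = (V + y)/(2*y) (n(y, V) = (V + y)/((2*y)) = (V + y)*(1/(2*y)) = (V + y)/(2*y))
n(v(13), -9) - 12268 = (½)*(-9 + 1)/1 - 12268 = (½)*1*(-8) - 12268 = -4 - 12268 = -12272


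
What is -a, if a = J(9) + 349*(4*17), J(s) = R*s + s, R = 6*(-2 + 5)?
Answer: -23903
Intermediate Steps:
R = 18 (R = 6*3 = 18)
J(s) = 19*s (J(s) = 18*s + s = 19*s)
a = 23903 (a = 19*9 + 349*(4*17) = 171 + 349*68 = 171 + 23732 = 23903)
-a = -1*23903 = -23903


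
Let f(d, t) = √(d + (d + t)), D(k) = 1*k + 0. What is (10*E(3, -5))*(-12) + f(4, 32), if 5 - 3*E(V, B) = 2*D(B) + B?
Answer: -800 + 2*√10 ≈ -793.68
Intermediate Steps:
D(k) = k (D(k) = k + 0 = k)
E(V, B) = 5/3 - B (E(V, B) = 5/3 - (2*B + B)/3 = 5/3 - B)
f(d, t) = √(t + 2*d)
(10*E(3, -5))*(-12) + f(4, 32) = (10*(5/3 - 1*(-5)))*(-12) + √(32 + 2*4) = (10*(5/3 + 5))*(-12) + √(32 + 8) = (10*(20/3))*(-12) + √40 = (200/3)*(-12) + 2*√10 = -800 + 2*√10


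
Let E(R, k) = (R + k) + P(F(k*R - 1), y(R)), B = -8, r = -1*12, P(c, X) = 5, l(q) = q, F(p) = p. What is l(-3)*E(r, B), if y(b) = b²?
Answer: 45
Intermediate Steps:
r = -12
E(R, k) = 5 + R + k (E(R, k) = (R + k) + 5 = 5 + R + k)
l(-3)*E(r, B) = -3*(5 - 12 - 8) = -3*(-15) = 45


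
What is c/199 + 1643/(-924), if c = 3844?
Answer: 3224899/183876 ≈ 17.538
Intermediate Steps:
c/199 + 1643/(-924) = 3844/199 + 1643/(-924) = 3844*(1/199) + 1643*(-1/924) = 3844/199 - 1643/924 = 3224899/183876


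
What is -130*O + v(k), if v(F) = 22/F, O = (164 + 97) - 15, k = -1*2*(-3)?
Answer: -95929/3 ≈ -31976.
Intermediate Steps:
k = 6 (k = -2*(-3) = 6)
O = 246 (O = 261 - 15 = 246)
-130*O + v(k) = -130*246 + 22/6 = -31980 + 22*(⅙) = -31980 + 11/3 = -95929/3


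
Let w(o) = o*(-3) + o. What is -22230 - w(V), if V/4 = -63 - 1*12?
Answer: -22830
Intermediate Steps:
V = -300 (V = 4*(-63 - 1*12) = 4*(-63 - 12) = 4*(-75) = -300)
w(o) = -2*o (w(o) = -3*o + o = -2*o)
-22230 - w(V) = -22230 - (-2)*(-300) = -22230 - 1*600 = -22230 - 600 = -22830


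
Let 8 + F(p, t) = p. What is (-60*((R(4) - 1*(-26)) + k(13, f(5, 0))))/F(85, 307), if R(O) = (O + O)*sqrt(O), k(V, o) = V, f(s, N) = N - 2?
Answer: -300/7 ≈ -42.857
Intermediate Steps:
f(s, N) = -2 + N
F(p, t) = -8 + p
R(O) = 2*O**(3/2) (R(O) = (2*O)*sqrt(O) = 2*O**(3/2))
(-60*((R(4) - 1*(-26)) + k(13, f(5, 0))))/F(85, 307) = (-60*((2*4**(3/2) - 1*(-26)) + 13))/(-8 + 85) = -60*((2*8 + 26) + 13)/77 = -60*((16 + 26) + 13)*(1/77) = -60*(42 + 13)*(1/77) = -60*55*(1/77) = -3300*1/77 = -300/7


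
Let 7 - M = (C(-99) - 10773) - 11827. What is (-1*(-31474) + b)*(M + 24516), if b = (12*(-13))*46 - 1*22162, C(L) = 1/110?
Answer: 5536008972/55 ≈ 1.0065e+8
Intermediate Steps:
C(L) = 1/110
M = 2486769/110 (M = 7 - ((1/110 - 10773) - 11827) = 7 - (-1185029/110 - 11827) = 7 - 1*(-2485999/110) = 7 + 2485999/110 = 2486769/110 ≈ 22607.)
b = -29338 (b = -156*46 - 22162 = -7176 - 22162 = -29338)
(-1*(-31474) + b)*(M + 24516) = (-1*(-31474) - 29338)*(2486769/110 + 24516) = (31474 - 29338)*(5183529/110) = 2136*(5183529/110) = 5536008972/55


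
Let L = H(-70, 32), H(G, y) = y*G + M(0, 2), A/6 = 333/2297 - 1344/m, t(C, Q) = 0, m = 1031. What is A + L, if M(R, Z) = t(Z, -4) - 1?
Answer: -5323614957/2368207 ≈ -2248.0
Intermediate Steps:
M(R, Z) = -1 (M(R, Z) = 0 - 1 = -1)
A = -16463070/2368207 (A = 6*(333/2297 - 1344/1031) = 6*(-2743845/2368207) = -16463070/2368207 ≈ -6.9517)
H(G, y) = -1 + G*y (H(G, y) = y*G - 1 = G*y - 1 = -1 + G*y)
L = -2241 (L = -1 - 70*32 = -1 - 2240 = -2241)
A + L = -16463070/2368207 - 2241 = -5323614957/2368207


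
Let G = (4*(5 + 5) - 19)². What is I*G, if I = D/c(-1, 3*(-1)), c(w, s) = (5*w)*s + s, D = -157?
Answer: -23079/4 ≈ -5769.8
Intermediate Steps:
c(w, s) = s + 5*s*w (c(w, s) = 5*s*w + s = s + 5*s*w)
G = 441 (G = (4*10 - 19)² = (40 - 19)² = 21² = 441)
I = -157/12 (I = -157*(-1/(3*(1 + 5*(-1)))) = -157*(-1/(3*(1 - 5))) = -157/((-3*(-4))) = -157/12 ≈ -13.083)
I*G = -157/12*441 = -23079/4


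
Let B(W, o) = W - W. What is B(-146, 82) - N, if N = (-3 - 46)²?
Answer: -2401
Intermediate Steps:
B(W, o) = 0
N = 2401 (N = (-49)² = 2401)
B(-146, 82) - N = 0 - 1*2401 = 0 - 2401 = -2401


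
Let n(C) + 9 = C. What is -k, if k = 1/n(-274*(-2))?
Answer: -1/539 ≈ -0.0018553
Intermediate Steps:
n(C) = -9 + C
k = 1/539 (k = 1/(-9 - 274*(-2)) = 1/(-9 + 548) = 1/539 ≈ 0.0018553)
-k = -1*1/539 = -1/539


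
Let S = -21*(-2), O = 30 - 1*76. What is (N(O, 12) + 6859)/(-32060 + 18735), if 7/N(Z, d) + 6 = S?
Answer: -246931/479700 ≈ -0.51476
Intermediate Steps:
O = -46 (O = 30 - 76 = -46)
S = 42
N(Z, d) = 7/36 (N(Z, d) = 7/(-6 + 42) = 7/36)
(N(O, 12) + 6859)/(-32060 + 18735) = (7/36 + 6859)/(-32060 + 18735) = (246931/36)/(-13325) = (246931/36)*(-1/13325) = -246931/479700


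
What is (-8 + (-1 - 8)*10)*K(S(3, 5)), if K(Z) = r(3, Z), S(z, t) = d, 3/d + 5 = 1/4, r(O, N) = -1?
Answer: 98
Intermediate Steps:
d = -12/19 (d = 3/(-5 + 1/4) = 3/(-5 + ¼) = 3/(-19/4) = 3*(-4/19) = -12/19 ≈ -0.63158)
S(z, t) = -12/19
K(Z) = -1
(-8 + (-1 - 8)*10)*K(S(3, 5)) = (-8 + (-1 - 8)*10)*(-1) = (-8 - 9*10)*(-1) = (-8 - 90)*(-1) = -98*(-1) = 98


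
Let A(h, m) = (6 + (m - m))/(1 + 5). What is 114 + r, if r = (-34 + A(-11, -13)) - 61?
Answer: 20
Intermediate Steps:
A(h, m) = 1 (A(h, m) = (6 + 0)/6 = 6*(⅙) = 1)
r = -94 (r = (-34 + 1) - 61 = -33 - 61 = -94)
114 + r = 114 - 94 = 20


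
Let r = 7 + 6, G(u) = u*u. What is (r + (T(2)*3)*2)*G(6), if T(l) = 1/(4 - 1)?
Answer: 540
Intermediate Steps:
T(l) = ⅓ (T(l) = 1/3 = ⅓)
G(u) = u²
r = 13
(r + (T(2)*3)*2)*G(6) = (13 + ((⅓)*3)*2)*6² = (13 + 1*2)*36 = (13 + 2)*36 = 15*36 = 540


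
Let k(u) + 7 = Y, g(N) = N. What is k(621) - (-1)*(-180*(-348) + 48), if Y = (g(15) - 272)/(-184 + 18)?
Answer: 10405303/166 ≈ 62683.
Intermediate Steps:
Y = 257/166 (Y = (15 - 272)/(-184 + 18) = -257/(-166) = -257*(-1/166) = 257/166 ≈ 1.5482)
k(u) = -905/166 (k(u) = -7 + 257/166 = -905/166)
k(621) - (-1)*(-180*(-348) + 48) = -905/166 - (-1)*(-180*(-348) + 48) = -905/166 - (-1)*(62640 + 48) = -905/166 - (-1)*62688 = -905/166 - 1*(-62688) = -905/166 + 62688 = 10405303/166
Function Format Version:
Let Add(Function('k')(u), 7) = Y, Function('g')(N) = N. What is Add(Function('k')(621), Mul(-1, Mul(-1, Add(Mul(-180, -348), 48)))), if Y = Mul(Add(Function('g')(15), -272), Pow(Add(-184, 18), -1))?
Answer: Rational(10405303, 166) ≈ 62683.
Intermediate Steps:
Y = Rational(257, 166) (Y = Mul(Add(15, -272), Pow(Add(-184, 18), -1)) = Mul(-257, Pow(-166, -1)) = Mul(-257, Rational(-1, 166)) = Rational(257, 166) ≈ 1.5482)
Function('k')(u) = Rational(-905, 166) (Function('k')(u) = Add(-7, Rational(257, 166)) = Rational(-905, 166))
Add(Function('k')(621), Mul(-1, Mul(-1, Add(Mul(-180, -348), 48)))) = Add(Rational(-905, 166), Mul(-1, Mul(-1, Add(Mul(-180, -348), 48)))) = Add(Rational(-905, 166), Mul(-1, Mul(-1, Add(62640, 48)))) = Add(Rational(-905, 166), Mul(-1, Mul(-1, 62688))) = Add(Rational(-905, 166), Mul(-1, -62688)) = Add(Rational(-905, 166), 62688) = Rational(10405303, 166)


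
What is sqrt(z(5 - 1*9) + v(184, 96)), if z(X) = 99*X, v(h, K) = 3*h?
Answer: 2*sqrt(39) ≈ 12.490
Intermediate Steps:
sqrt(z(5 - 1*9) + v(184, 96)) = sqrt(99*(5 - 1*9) + 3*184) = sqrt(99*(5 - 9) + 552) = sqrt(99*(-4) + 552) = sqrt(-396 + 552) = sqrt(156) = 2*sqrt(39)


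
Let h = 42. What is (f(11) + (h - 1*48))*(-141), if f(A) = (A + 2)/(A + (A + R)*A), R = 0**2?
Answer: 36613/44 ≈ 832.11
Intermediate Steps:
R = 0
f(A) = (2 + A)/(A + A**2) (f(A) = (A + 2)/(A + (A + 0)*A) = (2 + A)/(A + A*A) = (2 + A)/(A + A**2))
(f(11) + (h - 1*48))*(-141) = ((2 + 11)/(11*(1 + 11)) + (42 - 1*48))*(-141) = ((1/11)*13/12 + (42 - 48))*(-141) = ((1/11)*(1/12)*13 - 6)*(-141) = (13/132 - 6)*(-141) = -779/132*(-141) = 36613/44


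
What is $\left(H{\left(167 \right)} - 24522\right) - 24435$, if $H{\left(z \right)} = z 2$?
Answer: $-48623$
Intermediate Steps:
$H{\left(z \right)} = 2 z$
$\left(H{\left(167 \right)} - 24522\right) - 24435 = \left(2 \cdot 167 - 24522\right) - 24435 = \left(334 - 24522\right) - 24435 = -24188 - 24435 = -48623$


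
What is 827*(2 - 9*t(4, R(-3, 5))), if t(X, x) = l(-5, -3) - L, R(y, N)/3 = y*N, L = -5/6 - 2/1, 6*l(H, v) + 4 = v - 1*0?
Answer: -10751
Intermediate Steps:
l(H, v) = -2/3 + v/6 (l(H, v) = -2/3 + (v - 1*0)/6 = -2/3 + (v + 0)/6 = -2/3 + v/6)
L = -17/6 (L = -5*1/6 - 2*1 = -5/6 - 2 = -17/6 ≈ -2.8333)
R(y, N) = 3*N*y (R(y, N) = 3*(y*N) = 3*(N*y) = 3*N*y)
t(X, x) = 5/3 (t(X, x) = (-2/3 + (1/6)*(-3)) - 1*(-17/6) = (-2/3 - 1/2) + 17/6 = -7/6 + 17/6 = 5/3)
827*(2 - 9*t(4, R(-3, 5))) = 827*(2 - 9*5/3) = 827*(2 - 15) = 827*(-13) = -10751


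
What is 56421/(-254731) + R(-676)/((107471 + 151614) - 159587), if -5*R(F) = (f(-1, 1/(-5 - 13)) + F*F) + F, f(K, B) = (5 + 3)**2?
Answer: -72159470687/63363062595 ≈ -1.1388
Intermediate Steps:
f(K, B) = 64 (f(K, B) = 8**2 = 64)
R(F) = -64/5 - F/5 - F**2/5 (R(F) = -((64 + F*F) + F)/5 = -((64 + F**2) + F)/5 = -(64 + F + F**2)/5 = -64/5 - F/5 - F**2/5)
56421/(-254731) + R(-676)/((107471 + 151614) - 159587) = 56421/(-254731) + (-64/5 - 1/5*(-676) - 1/5*(-676)**2)/((107471 + 151614) - 159587) = 56421*(-1/254731) + (-64/5 + 676/5 - 1/5*456976)/(259085 - 159587) = -56421/254731 + (-64/5 + 676/5 - 456976/5)/99498 = -56421/254731 - 456364/5*1/99498 = -56421/254731 - 228182/248745 = -72159470687/63363062595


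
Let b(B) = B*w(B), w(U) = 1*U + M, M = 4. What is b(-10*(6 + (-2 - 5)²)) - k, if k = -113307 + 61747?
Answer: 351860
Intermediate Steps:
w(U) = 4 + U (w(U) = 1*U + 4 = U + 4 = 4 + U)
b(B) = B*(4 + B)
k = -51560
b(-10*(6 + (-2 - 5)²)) - k = (-10*(6 + (-2 - 5)²))*(4 - 10*(6 + (-2 - 5)²)) - 1*(-51560) = (-10*(6 + (-7)²))*(4 - 10*(6 + (-7)²)) + 51560 = (-10*(6 + 49))*(4 - 10*(6 + 49)) + 51560 = (-10*55)*(4 - 10*55) + 51560 = -550*(4 - 550) + 51560 = -550*(-546) + 51560 = 300300 + 51560 = 351860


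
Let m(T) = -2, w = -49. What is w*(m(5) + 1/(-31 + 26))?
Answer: 539/5 ≈ 107.80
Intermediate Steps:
w*(m(5) + 1/(-31 + 26)) = -49*(-2 + 1/(-31 + 26)) = -49*(-2 + 1/(-5)) = -49*(-2 - ⅕) = -49*(-11/5) = 539/5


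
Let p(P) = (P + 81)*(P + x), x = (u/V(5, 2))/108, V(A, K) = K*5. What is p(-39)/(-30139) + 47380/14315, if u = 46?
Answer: 26125347277/7765916130 ≈ 3.3641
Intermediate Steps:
V(A, K) = 5*K
x = 23/540 (x = (46/((5*2)))/108 = (46/10)*(1/108) = (46*(⅒))*(1/108) = (23/5)*(1/108) = 23/540 ≈ 0.042593)
p(P) = (81 + P)*(23/540 + P) (p(P) = (P + 81)*(P + 23/540) = (81 + P)*(23/540 + P))
p(-39)/(-30139) + 47380/14315 = (69/20 + (-39)² + (43763/540)*(-39))/(-30139) + 47380/14315 = (69/20 + 1521 - 568919/180)*(-1/30139) + 47380*(1/14315) = -147259/90*(-1/30139) + 9476/2863 = 147259/2712510 + 9476/2863 = 26125347277/7765916130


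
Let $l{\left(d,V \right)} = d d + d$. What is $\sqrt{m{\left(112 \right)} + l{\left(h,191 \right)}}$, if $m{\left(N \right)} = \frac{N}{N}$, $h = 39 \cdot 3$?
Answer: $\sqrt{13807} \approx 117.5$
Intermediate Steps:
$h = 117$
$l{\left(d,V \right)} = d + d^{2}$ ($l{\left(d,V \right)} = d^{2} + d = d + d^{2}$)
$m{\left(N \right)} = 1$
$\sqrt{m{\left(112 \right)} + l{\left(h,191 \right)}} = \sqrt{1 + 117 \left(1 + 117\right)} = \sqrt{1 + 117 \cdot 118} = \sqrt{1 + 13806} = \sqrt{13807}$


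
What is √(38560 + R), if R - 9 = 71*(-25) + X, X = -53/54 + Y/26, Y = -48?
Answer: √2014537434/234 ≈ 191.81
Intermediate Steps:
X = -1985/702 (X = -53/54 - 48/26 = -53*1/54 - 48*1/26 = -53/54 - 24/13 = -1985/702 ≈ -2.8276)
R = -1241717/702 (R = 9 + (71*(-25) - 1985/702) = 9 + (-1775 - 1985/702) = 9 - 1248035/702 = -1241717/702 ≈ -1768.8)
√(38560 + R) = √(38560 - 1241717/702) = √(25827403/702) = √2014537434/234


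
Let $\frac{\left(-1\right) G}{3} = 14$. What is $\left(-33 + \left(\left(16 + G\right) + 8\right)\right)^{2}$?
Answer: $2601$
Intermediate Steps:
$G = -42$ ($G = \left(-3\right) 14 = -42$)
$\left(-33 + \left(\left(16 + G\right) + 8\right)\right)^{2} = \left(-33 + \left(\left(16 - 42\right) + 8\right)\right)^{2} = \left(-33 + \left(-26 + 8\right)\right)^{2} = \left(-33 - 18\right)^{2} = \left(-51\right)^{2} = 2601$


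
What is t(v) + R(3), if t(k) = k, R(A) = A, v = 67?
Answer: 70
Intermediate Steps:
t(v) + R(3) = 67 + 3 = 70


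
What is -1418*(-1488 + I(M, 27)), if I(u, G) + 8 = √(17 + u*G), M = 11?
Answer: 2121328 - 1418*√314 ≈ 2.0962e+6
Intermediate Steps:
I(u, G) = -8 + √(17 + G*u) (I(u, G) = -8 + √(17 + u*G) = -8 + √(17 + G*u))
-1418*(-1488 + I(M, 27)) = -1418*(-1488 + (-8 + √(17 + 27*11))) = -1418*(-1488 + (-8 + √(17 + 297))) = -1418*(-1488 + (-8 + √314)) = -1418*(-1496 + √314) = 2121328 - 1418*√314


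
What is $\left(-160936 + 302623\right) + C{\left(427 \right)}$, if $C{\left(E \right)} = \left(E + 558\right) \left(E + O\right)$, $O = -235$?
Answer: $330807$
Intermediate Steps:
$C{\left(E \right)} = \left(-235 + E\right) \left(558 + E\right)$ ($C{\left(E \right)} = \left(E + 558\right) \left(E - 235\right) = \left(558 + E\right) \left(-235 + E\right) = \left(-235 + E\right) \left(558 + E\right)$)
$\left(-160936 + 302623\right) + C{\left(427 \right)} = \left(-160936 + 302623\right) + \left(-131130 + 427^{2} + 323 \cdot 427\right) = 141687 + \left(-131130 + 182329 + 137921\right) = 141687 + 189120 = 330807$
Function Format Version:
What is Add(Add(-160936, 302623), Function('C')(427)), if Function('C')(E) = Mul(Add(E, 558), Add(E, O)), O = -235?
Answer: 330807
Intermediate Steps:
Function('C')(E) = Mul(Add(-235, E), Add(558, E)) (Function('C')(E) = Mul(Add(E, 558), Add(E, -235)) = Mul(Add(558, E), Add(-235, E)) = Mul(Add(-235, E), Add(558, E)))
Add(Add(-160936, 302623), Function('C')(427)) = Add(Add(-160936, 302623), Add(-131130, Pow(427, 2), Mul(323, 427))) = Add(141687, Add(-131130, 182329, 137921)) = Add(141687, 189120) = 330807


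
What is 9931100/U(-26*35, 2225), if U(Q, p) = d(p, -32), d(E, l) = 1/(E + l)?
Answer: 21778902300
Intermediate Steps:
U(Q, p) = 1/(-32 + p) (U(Q, p) = 1/(p - 32) = 1/(-32 + p))
9931100/U(-26*35, 2225) = 9931100/(1/(-32 + 2225)) = 9931100/(1/2193) = 9931100*2193 = 21778902300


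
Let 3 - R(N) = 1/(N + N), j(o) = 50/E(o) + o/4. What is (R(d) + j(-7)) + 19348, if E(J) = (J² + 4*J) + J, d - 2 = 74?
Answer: 20591395/1064 ≈ 19353.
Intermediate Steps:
d = 76 (d = 2 + 74 = 76)
E(J) = J² + 5*J
j(o) = o/4 + 50/(o*(5 + o)) (j(o) = 50/((o*(5 + o))) + o/4 = 50*(1/(o*(5 + o))) + o*(¼) = 50/(o*(5 + o)) + o/4 = o/4 + 50/(o*(5 + o)))
R(N) = 3 - 1/(2*N) (R(N) = 3 - 1/(N + N) = 3 - 1/(2*N))
(R(d) + j(-7)) + 19348 = ((3 - ½/76) + (¼)*(200 + (-7)²*(5 - 7))/(-7*(5 - 7))) + 19348 = ((3 - ½*1/76) + (¼)*(-⅐)*(200 + 49*(-2))/(-2)) + 19348 = ((3 - 1/152) + (¼)*(-⅐)*(-½)*(200 - 98)) + 19348 = (455/152 + (¼)*(-⅐)*(-½)*102) + 19348 = (455/152 + 51/28) + 19348 = 5123/1064 + 19348 = 20591395/1064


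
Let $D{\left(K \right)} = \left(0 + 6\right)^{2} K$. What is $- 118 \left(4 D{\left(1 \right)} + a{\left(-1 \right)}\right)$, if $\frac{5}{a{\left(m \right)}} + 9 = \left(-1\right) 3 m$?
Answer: $- \frac{50681}{3} \approx -16894.0$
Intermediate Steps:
$a{\left(m \right)} = \frac{5}{-9 - 3 m}$ ($a{\left(m \right)} = \frac{5}{-9 + \left(-1\right) 3 m} = \frac{5}{-9 - 3 m}$)
$D{\left(K \right)} = 36 K$ ($D{\left(K \right)} = 6^{2} K = 36 K$)
$- 118 \left(4 D{\left(1 \right)} + a{\left(-1 \right)}\right) = - 118 \left(4 \cdot 36 \cdot 1 - \frac{5}{9 + 3 \left(-1\right)}\right) = - 118 \left(4 \cdot 36 - \frac{5}{9 - 3}\right) = - 118 \left(144 - \frac{5}{6}\right) = \left(-118\right) \frac{859}{6} = - \frac{50681}{3}$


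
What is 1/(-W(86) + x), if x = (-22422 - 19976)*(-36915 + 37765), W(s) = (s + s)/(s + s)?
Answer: -1/36038301 ≈ -2.7748e-8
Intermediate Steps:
W(s) = 1 (W(s) = (2*s)/((2*s)) = (2*s)*(1/(2*s)) = 1)
x = -36038300 (x = -42398*850 = -36038300)
1/(-W(86) + x) = 1/(-1*1 - 36038300) = 1/(-1 - 36038300) = 1/(-36038301) = -1/36038301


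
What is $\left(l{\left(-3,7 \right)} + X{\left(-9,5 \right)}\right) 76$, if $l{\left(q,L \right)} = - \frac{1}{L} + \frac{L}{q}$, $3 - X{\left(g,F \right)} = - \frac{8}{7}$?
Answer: $\frac{380}{3} \approx 126.67$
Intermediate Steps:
$X{\left(g,F \right)} = \frac{29}{7}$ ($X{\left(g,F \right)} = 3 - - \frac{8}{7} = 3 + \frac{8}{7} = \frac{29}{7}$)
$\left(l{\left(-3,7 \right)} + X{\left(-9,5 \right)}\right) 76 = \left(\left(- \frac{1}{7} + \frac{7}{-3}\right) + \frac{29}{7}\right) 76 = \left(\left(\left(-1\right) \frac{1}{7} + 7 \left(- \frac{1}{3}\right)\right) + \frac{29}{7}\right) 76 = \left(\left(- \frac{1}{7} - \frac{7}{3}\right) + \frac{29}{7}\right) 76 = \left(- \frac{52}{21} + \frac{29}{7}\right) 76 = \frac{5}{3} \cdot 76 = \frac{380}{3}$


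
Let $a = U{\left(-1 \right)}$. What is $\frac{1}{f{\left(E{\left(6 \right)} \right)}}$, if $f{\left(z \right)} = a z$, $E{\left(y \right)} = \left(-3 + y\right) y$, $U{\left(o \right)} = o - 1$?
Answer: $- \frac{1}{36} \approx -0.027778$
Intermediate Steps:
$U{\left(o \right)} = -1 + o$
$E{\left(y \right)} = y \left(-3 + y\right)$
$a = -2$ ($a = -1 - 1 = -2$)
$f{\left(z \right)} = - 2 z$
$\frac{1}{f{\left(E{\left(6 \right)} \right)}} = \frac{1}{\left(-2\right) 6 \left(-3 + 6\right)} = \frac{1}{\left(-2\right) 6 \cdot 3} = \frac{1}{\left(-2\right) 18} = \frac{1}{-36} = - \frac{1}{36}$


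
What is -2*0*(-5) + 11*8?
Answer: 88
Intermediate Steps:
-2*0*(-5) + 11*8 = 0*(-5) + 88 = 0 + 88 = 88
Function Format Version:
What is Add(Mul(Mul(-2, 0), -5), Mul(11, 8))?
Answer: 88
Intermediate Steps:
Add(Mul(Mul(-2, 0), -5), Mul(11, 8)) = Add(Mul(0, -5), 88) = Add(0, 88) = 88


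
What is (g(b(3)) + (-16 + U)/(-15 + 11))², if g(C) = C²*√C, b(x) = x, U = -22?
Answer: 1333/4 + 171*√3 ≈ 629.43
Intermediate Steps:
g(C) = C^(5/2)
(g(b(3)) + (-16 + U)/(-15 + 11))² = (3^(5/2) + (-16 - 22)/(-15 + 11))² = (9*√3 - 38/(-4))² = (9*√3 - 38*(-¼))² = (9*√3 + 19/2)² = (19/2 + 9*√3)²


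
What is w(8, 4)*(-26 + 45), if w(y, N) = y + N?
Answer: 228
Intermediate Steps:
w(y, N) = N + y
w(8, 4)*(-26 + 45) = (4 + 8)*(-26 + 45) = 12*19 = 228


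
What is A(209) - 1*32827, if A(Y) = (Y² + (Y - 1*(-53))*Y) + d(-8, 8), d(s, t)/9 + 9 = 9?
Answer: 65612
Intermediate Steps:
d(s, t) = 0 (d(s, t) = -81 + 9*9 = -81 + 81 = 0)
A(Y) = Y² + Y*(53 + Y) (A(Y) = (Y² + (Y - 1*(-53))*Y) + 0 = (Y² + (Y + 53)*Y) + 0 = (Y² + (53 + Y)*Y) + 0 = (Y² + Y*(53 + Y)) + 0 = Y² + Y*(53 + Y))
A(209) - 1*32827 = 209*(53 + 2*209) - 1*32827 = 209*(53 + 418) - 32827 = 209*471 - 32827 = 98439 - 32827 = 65612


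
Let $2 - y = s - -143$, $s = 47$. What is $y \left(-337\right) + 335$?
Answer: $63691$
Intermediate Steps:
$y = -188$ ($y = 2 - \left(47 - -143\right) = 2 - \left(47 + 143\right) = 2 - 190 = -188$)
$y \left(-337\right) + 335 = \left(-188\right) \left(-337\right) + 335 = 63356 + 335 = 63691$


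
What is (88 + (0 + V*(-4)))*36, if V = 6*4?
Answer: -288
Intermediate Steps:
V = 24
(88 + (0 + V*(-4)))*36 = (88 + (0 + 24*(-4)))*36 = (88 + (0 - 96))*36 = (88 - 96)*36 = -8*36 = -288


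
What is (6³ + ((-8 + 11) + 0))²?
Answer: 47961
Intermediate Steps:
(6³ + ((-8 + 11) + 0))² = (216 + (3 + 0))² = (216 + 3)² = 219² = 47961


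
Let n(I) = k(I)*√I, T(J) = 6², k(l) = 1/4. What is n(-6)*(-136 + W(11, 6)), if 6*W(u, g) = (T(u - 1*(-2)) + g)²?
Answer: 79*I*√6/2 ≈ 96.755*I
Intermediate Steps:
k(l) = ¼
T(J) = 36
n(I) = √I/4
W(u, g) = (36 + g)²/6
n(-6)*(-136 + W(11, 6)) = (√(-6)/4)*(-136 + (36 + 6)²/6) = ((I*√6)/4)*(-136 + (⅙)*42²) = (I*√6/4)*(-136 + (⅙)*1764) = (I*√6/4)*(-136 + 294) = (I*√6/4)*158 = 79*I*√6/2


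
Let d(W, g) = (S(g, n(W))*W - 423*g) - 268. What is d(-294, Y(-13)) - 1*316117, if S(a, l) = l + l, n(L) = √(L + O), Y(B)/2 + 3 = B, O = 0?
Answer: -302849 - 4116*I*√6 ≈ -3.0285e+5 - 10082.0*I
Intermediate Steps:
Y(B) = -6 + 2*B
n(L) = √L (n(L) = √(L + 0) = √L)
S(a, l) = 2*l
d(W, g) = -268 - 423*g + 2*W^(3/2) (d(W, g) = ((2*√W)*W - 423*g) - 268 = (2*W^(3/2) - 423*g) - 268 = (-423*g + 2*W^(3/2)) - 268 = -268 - 423*g + 2*W^(3/2))
d(-294, Y(-13)) - 1*316117 = (-268 - 423*(-6 + 2*(-13)) + 2*(-294)^(3/2)) - 1*316117 = (-268 - 423*(-6 - 26) + 2*(-2058*I*√6)) - 316117 = (-268 - 423*(-32) - 4116*I*√6) - 316117 = (-268 + 13536 - 4116*I*√6) - 316117 = (13268 - 4116*I*√6) - 316117 = -302849 - 4116*I*√6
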